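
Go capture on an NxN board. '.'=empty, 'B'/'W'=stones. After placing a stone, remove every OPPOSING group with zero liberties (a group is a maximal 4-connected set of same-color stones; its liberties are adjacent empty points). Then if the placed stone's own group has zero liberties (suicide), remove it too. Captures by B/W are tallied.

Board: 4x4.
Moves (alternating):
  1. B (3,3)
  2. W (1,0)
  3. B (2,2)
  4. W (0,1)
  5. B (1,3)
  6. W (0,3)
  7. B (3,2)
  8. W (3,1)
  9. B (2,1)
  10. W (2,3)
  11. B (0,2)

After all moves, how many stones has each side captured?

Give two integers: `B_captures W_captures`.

Move 1: B@(3,3) -> caps B=0 W=0
Move 2: W@(1,0) -> caps B=0 W=0
Move 3: B@(2,2) -> caps B=0 W=0
Move 4: W@(0,1) -> caps B=0 W=0
Move 5: B@(1,3) -> caps B=0 W=0
Move 6: W@(0,3) -> caps B=0 W=0
Move 7: B@(3,2) -> caps B=0 W=0
Move 8: W@(3,1) -> caps B=0 W=0
Move 9: B@(2,1) -> caps B=0 W=0
Move 10: W@(2,3) -> caps B=0 W=0
Move 11: B@(0,2) -> caps B=1 W=0

Answer: 1 0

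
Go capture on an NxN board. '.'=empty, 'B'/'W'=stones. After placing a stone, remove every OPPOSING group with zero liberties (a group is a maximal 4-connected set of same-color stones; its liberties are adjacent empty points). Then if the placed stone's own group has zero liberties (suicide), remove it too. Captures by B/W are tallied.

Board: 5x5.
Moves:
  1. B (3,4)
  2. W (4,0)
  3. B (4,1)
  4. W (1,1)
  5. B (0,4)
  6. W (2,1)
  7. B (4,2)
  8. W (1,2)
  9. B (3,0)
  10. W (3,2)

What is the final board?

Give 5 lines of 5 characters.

Move 1: B@(3,4) -> caps B=0 W=0
Move 2: W@(4,0) -> caps B=0 W=0
Move 3: B@(4,1) -> caps B=0 W=0
Move 4: W@(1,1) -> caps B=0 W=0
Move 5: B@(0,4) -> caps B=0 W=0
Move 6: W@(2,1) -> caps B=0 W=0
Move 7: B@(4,2) -> caps B=0 W=0
Move 8: W@(1,2) -> caps B=0 W=0
Move 9: B@(3,0) -> caps B=1 W=0
Move 10: W@(3,2) -> caps B=1 W=0

Answer: ....B
.WW..
.W...
B.W.B
.BB..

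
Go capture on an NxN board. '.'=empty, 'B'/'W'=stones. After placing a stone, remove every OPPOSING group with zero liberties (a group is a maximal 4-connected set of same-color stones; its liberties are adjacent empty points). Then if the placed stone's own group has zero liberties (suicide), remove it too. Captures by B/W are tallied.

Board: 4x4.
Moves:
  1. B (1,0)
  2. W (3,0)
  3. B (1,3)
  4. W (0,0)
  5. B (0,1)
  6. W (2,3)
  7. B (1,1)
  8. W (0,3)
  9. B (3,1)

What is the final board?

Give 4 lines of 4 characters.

Answer: .B.W
BB.B
...W
WB..

Derivation:
Move 1: B@(1,0) -> caps B=0 W=0
Move 2: W@(3,0) -> caps B=0 W=0
Move 3: B@(1,3) -> caps B=0 W=0
Move 4: W@(0,0) -> caps B=0 W=0
Move 5: B@(0,1) -> caps B=1 W=0
Move 6: W@(2,3) -> caps B=1 W=0
Move 7: B@(1,1) -> caps B=1 W=0
Move 8: W@(0,3) -> caps B=1 W=0
Move 9: B@(3,1) -> caps B=1 W=0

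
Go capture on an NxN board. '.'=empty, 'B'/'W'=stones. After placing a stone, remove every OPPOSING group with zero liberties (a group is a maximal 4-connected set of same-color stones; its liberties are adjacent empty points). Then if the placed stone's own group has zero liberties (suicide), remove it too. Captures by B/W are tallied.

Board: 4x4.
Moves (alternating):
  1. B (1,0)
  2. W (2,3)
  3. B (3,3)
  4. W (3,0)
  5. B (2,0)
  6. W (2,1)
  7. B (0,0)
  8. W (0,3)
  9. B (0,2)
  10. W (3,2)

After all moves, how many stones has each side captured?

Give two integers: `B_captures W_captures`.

Move 1: B@(1,0) -> caps B=0 W=0
Move 2: W@(2,3) -> caps B=0 W=0
Move 3: B@(3,3) -> caps B=0 W=0
Move 4: W@(3,0) -> caps B=0 W=0
Move 5: B@(2,0) -> caps B=0 W=0
Move 6: W@(2,1) -> caps B=0 W=0
Move 7: B@(0,0) -> caps B=0 W=0
Move 8: W@(0,3) -> caps B=0 W=0
Move 9: B@(0,2) -> caps B=0 W=0
Move 10: W@(3,2) -> caps B=0 W=1

Answer: 0 1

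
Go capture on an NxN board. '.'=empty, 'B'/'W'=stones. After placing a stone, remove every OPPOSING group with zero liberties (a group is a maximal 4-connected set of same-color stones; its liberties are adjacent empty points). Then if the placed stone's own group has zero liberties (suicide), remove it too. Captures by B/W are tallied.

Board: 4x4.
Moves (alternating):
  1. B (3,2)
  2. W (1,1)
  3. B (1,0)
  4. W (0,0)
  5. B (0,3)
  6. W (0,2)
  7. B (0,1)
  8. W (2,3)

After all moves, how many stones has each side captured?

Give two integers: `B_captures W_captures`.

Answer: 1 0

Derivation:
Move 1: B@(3,2) -> caps B=0 W=0
Move 2: W@(1,1) -> caps B=0 W=0
Move 3: B@(1,0) -> caps B=0 W=0
Move 4: W@(0,0) -> caps B=0 W=0
Move 5: B@(0,3) -> caps B=0 W=0
Move 6: W@(0,2) -> caps B=0 W=0
Move 7: B@(0,1) -> caps B=1 W=0
Move 8: W@(2,3) -> caps B=1 W=0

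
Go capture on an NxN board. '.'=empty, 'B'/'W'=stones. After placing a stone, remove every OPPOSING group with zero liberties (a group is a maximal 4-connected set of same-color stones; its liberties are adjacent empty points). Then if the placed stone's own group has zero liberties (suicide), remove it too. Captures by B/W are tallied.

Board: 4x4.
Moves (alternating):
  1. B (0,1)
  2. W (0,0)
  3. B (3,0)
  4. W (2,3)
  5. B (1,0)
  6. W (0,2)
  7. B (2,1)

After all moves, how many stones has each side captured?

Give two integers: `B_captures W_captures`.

Answer: 1 0

Derivation:
Move 1: B@(0,1) -> caps B=0 W=0
Move 2: W@(0,0) -> caps B=0 W=0
Move 3: B@(3,0) -> caps B=0 W=0
Move 4: W@(2,3) -> caps B=0 W=0
Move 5: B@(1,0) -> caps B=1 W=0
Move 6: W@(0,2) -> caps B=1 W=0
Move 7: B@(2,1) -> caps B=1 W=0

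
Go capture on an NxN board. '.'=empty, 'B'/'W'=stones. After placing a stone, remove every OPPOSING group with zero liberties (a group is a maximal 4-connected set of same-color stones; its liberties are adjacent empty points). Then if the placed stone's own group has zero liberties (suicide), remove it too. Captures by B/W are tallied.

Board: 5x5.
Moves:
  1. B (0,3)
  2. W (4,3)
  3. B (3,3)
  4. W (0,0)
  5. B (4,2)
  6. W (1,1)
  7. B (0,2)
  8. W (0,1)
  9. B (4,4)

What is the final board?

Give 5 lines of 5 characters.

Move 1: B@(0,3) -> caps B=0 W=0
Move 2: W@(4,3) -> caps B=0 W=0
Move 3: B@(3,3) -> caps B=0 W=0
Move 4: W@(0,0) -> caps B=0 W=0
Move 5: B@(4,2) -> caps B=0 W=0
Move 6: W@(1,1) -> caps B=0 W=0
Move 7: B@(0,2) -> caps B=0 W=0
Move 8: W@(0,1) -> caps B=0 W=0
Move 9: B@(4,4) -> caps B=1 W=0

Answer: WWBB.
.W...
.....
...B.
..B.B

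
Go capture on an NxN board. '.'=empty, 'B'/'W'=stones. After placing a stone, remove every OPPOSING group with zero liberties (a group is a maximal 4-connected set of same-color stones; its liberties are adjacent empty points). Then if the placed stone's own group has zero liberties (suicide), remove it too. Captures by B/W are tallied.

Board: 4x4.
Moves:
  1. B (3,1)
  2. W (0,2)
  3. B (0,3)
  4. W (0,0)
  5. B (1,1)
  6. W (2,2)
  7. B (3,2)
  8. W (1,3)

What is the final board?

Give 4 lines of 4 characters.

Answer: W.W.
.B.W
..W.
.BB.

Derivation:
Move 1: B@(3,1) -> caps B=0 W=0
Move 2: W@(0,2) -> caps B=0 W=0
Move 3: B@(0,3) -> caps B=0 W=0
Move 4: W@(0,0) -> caps B=0 W=0
Move 5: B@(1,1) -> caps B=0 W=0
Move 6: W@(2,2) -> caps B=0 W=0
Move 7: B@(3,2) -> caps B=0 W=0
Move 8: W@(1,3) -> caps B=0 W=1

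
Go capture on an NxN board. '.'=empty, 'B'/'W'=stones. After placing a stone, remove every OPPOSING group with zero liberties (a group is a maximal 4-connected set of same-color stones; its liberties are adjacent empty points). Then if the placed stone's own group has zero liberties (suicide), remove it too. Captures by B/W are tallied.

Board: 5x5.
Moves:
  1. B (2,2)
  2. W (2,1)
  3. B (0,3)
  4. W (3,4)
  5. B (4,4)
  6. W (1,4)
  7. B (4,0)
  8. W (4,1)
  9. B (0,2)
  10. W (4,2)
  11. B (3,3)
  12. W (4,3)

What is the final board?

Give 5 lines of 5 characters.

Move 1: B@(2,2) -> caps B=0 W=0
Move 2: W@(2,1) -> caps B=0 W=0
Move 3: B@(0,3) -> caps B=0 W=0
Move 4: W@(3,4) -> caps B=0 W=0
Move 5: B@(4,4) -> caps B=0 W=0
Move 6: W@(1,4) -> caps B=0 W=0
Move 7: B@(4,0) -> caps B=0 W=0
Move 8: W@(4,1) -> caps B=0 W=0
Move 9: B@(0,2) -> caps B=0 W=0
Move 10: W@(4,2) -> caps B=0 W=0
Move 11: B@(3,3) -> caps B=0 W=0
Move 12: W@(4,3) -> caps B=0 W=1

Answer: ..BB.
....W
.WB..
...BW
BWWW.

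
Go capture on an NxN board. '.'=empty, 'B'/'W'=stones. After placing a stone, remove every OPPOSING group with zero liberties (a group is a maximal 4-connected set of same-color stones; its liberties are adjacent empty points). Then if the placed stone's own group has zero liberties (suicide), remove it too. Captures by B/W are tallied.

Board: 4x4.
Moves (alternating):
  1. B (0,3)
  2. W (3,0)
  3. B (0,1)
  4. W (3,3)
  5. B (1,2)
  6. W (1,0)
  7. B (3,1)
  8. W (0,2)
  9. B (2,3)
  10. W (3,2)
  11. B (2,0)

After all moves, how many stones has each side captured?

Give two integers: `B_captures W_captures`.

Answer: 1 0

Derivation:
Move 1: B@(0,3) -> caps B=0 W=0
Move 2: W@(3,0) -> caps B=0 W=0
Move 3: B@(0,1) -> caps B=0 W=0
Move 4: W@(3,3) -> caps B=0 W=0
Move 5: B@(1,2) -> caps B=0 W=0
Move 6: W@(1,0) -> caps B=0 W=0
Move 7: B@(3,1) -> caps B=0 W=0
Move 8: W@(0,2) -> caps B=0 W=0
Move 9: B@(2,3) -> caps B=0 W=0
Move 10: W@(3,2) -> caps B=0 W=0
Move 11: B@(2,0) -> caps B=1 W=0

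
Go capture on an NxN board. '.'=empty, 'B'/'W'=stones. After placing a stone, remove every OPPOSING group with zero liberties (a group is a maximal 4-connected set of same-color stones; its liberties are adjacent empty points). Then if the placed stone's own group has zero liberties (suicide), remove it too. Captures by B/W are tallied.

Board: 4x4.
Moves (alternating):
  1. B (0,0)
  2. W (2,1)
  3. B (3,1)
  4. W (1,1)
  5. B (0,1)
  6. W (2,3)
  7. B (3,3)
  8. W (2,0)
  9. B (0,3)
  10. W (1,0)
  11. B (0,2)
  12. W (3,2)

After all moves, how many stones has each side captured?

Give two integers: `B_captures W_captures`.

Answer: 0 1

Derivation:
Move 1: B@(0,0) -> caps B=0 W=0
Move 2: W@(2,1) -> caps B=0 W=0
Move 3: B@(3,1) -> caps B=0 W=0
Move 4: W@(1,1) -> caps B=0 W=0
Move 5: B@(0,1) -> caps B=0 W=0
Move 6: W@(2,3) -> caps B=0 W=0
Move 7: B@(3,3) -> caps B=0 W=0
Move 8: W@(2,0) -> caps B=0 W=0
Move 9: B@(0,3) -> caps B=0 W=0
Move 10: W@(1,0) -> caps B=0 W=0
Move 11: B@(0,2) -> caps B=0 W=0
Move 12: W@(3,2) -> caps B=0 W=1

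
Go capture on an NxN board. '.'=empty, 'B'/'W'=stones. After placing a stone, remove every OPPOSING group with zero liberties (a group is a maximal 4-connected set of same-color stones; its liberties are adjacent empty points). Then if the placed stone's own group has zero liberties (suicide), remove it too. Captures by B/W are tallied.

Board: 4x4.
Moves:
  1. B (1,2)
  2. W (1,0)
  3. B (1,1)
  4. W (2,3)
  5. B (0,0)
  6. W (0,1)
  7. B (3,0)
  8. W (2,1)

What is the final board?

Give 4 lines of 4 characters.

Answer: .W..
WBB.
.W.W
B...

Derivation:
Move 1: B@(1,2) -> caps B=0 W=0
Move 2: W@(1,0) -> caps B=0 W=0
Move 3: B@(1,1) -> caps B=0 W=0
Move 4: W@(2,3) -> caps B=0 W=0
Move 5: B@(0,0) -> caps B=0 W=0
Move 6: W@(0,1) -> caps B=0 W=1
Move 7: B@(3,0) -> caps B=0 W=1
Move 8: W@(2,1) -> caps B=0 W=1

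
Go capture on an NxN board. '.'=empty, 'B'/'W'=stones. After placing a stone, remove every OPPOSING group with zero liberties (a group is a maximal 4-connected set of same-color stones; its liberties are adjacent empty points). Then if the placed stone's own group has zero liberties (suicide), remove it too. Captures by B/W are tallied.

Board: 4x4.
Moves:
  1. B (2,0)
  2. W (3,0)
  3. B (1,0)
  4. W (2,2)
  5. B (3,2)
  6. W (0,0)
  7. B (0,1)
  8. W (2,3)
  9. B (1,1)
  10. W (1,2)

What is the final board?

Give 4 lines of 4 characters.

Answer: .B..
BBW.
B.WW
W.B.

Derivation:
Move 1: B@(2,0) -> caps B=0 W=0
Move 2: W@(3,0) -> caps B=0 W=0
Move 3: B@(1,0) -> caps B=0 W=0
Move 4: W@(2,2) -> caps B=0 W=0
Move 5: B@(3,2) -> caps B=0 W=0
Move 6: W@(0,0) -> caps B=0 W=0
Move 7: B@(0,1) -> caps B=1 W=0
Move 8: W@(2,3) -> caps B=1 W=0
Move 9: B@(1,1) -> caps B=1 W=0
Move 10: W@(1,2) -> caps B=1 W=0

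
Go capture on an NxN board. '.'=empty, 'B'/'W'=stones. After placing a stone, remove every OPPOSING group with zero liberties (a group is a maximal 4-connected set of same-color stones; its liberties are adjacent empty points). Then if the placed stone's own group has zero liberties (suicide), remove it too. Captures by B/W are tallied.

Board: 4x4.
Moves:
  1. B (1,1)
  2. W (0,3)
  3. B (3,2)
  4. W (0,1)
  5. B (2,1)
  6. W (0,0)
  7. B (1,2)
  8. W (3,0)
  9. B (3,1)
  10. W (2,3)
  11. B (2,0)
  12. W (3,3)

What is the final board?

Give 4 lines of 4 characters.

Answer: WW.W
.BB.
BB.W
.BBW

Derivation:
Move 1: B@(1,1) -> caps B=0 W=0
Move 2: W@(0,3) -> caps B=0 W=0
Move 3: B@(3,2) -> caps B=0 W=0
Move 4: W@(0,1) -> caps B=0 W=0
Move 5: B@(2,1) -> caps B=0 W=0
Move 6: W@(0,0) -> caps B=0 W=0
Move 7: B@(1,2) -> caps B=0 W=0
Move 8: W@(3,0) -> caps B=0 W=0
Move 9: B@(3,1) -> caps B=0 W=0
Move 10: W@(2,3) -> caps B=0 W=0
Move 11: B@(2,0) -> caps B=1 W=0
Move 12: W@(3,3) -> caps B=1 W=0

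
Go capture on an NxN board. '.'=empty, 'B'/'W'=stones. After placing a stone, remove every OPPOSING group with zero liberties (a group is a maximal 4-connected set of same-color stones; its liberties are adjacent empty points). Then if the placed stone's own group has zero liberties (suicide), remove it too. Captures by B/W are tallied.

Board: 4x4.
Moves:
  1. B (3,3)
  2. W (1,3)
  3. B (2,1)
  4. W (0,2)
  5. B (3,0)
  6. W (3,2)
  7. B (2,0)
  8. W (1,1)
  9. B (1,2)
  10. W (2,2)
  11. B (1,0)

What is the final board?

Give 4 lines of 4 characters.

Move 1: B@(3,3) -> caps B=0 W=0
Move 2: W@(1,3) -> caps B=0 W=0
Move 3: B@(2,1) -> caps B=0 W=0
Move 4: W@(0,2) -> caps B=0 W=0
Move 5: B@(3,0) -> caps B=0 W=0
Move 6: W@(3,2) -> caps B=0 W=0
Move 7: B@(2,0) -> caps B=0 W=0
Move 8: W@(1,1) -> caps B=0 W=0
Move 9: B@(1,2) -> caps B=0 W=0
Move 10: W@(2,2) -> caps B=0 W=1
Move 11: B@(1,0) -> caps B=0 W=1

Answer: ..W.
BW.W
BBW.
B.WB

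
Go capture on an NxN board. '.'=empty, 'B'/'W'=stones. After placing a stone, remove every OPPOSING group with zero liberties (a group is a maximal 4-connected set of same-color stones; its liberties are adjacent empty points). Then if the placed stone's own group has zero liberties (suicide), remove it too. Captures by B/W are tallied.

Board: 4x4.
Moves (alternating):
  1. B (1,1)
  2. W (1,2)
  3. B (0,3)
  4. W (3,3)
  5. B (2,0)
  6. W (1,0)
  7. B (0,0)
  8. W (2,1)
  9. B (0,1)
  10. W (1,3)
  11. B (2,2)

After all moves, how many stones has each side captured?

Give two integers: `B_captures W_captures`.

Move 1: B@(1,1) -> caps B=0 W=0
Move 2: W@(1,2) -> caps B=0 W=0
Move 3: B@(0,3) -> caps B=0 W=0
Move 4: W@(3,3) -> caps B=0 W=0
Move 5: B@(2,0) -> caps B=0 W=0
Move 6: W@(1,0) -> caps B=0 W=0
Move 7: B@(0,0) -> caps B=1 W=0
Move 8: W@(2,1) -> caps B=1 W=0
Move 9: B@(0,1) -> caps B=1 W=0
Move 10: W@(1,3) -> caps B=1 W=0
Move 11: B@(2,2) -> caps B=1 W=0

Answer: 1 0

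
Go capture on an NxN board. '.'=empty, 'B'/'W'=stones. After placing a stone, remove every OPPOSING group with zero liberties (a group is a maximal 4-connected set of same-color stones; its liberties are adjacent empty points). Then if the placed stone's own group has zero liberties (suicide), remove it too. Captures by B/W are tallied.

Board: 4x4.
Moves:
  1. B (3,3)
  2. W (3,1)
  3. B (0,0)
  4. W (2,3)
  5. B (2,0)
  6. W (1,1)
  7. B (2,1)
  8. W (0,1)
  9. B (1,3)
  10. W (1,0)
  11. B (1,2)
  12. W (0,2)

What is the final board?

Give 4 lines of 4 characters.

Move 1: B@(3,3) -> caps B=0 W=0
Move 2: W@(3,1) -> caps B=0 W=0
Move 3: B@(0,0) -> caps B=0 W=0
Move 4: W@(2,3) -> caps B=0 W=0
Move 5: B@(2,0) -> caps B=0 W=0
Move 6: W@(1,1) -> caps B=0 W=0
Move 7: B@(2,1) -> caps B=0 W=0
Move 8: W@(0,1) -> caps B=0 W=0
Move 9: B@(1,3) -> caps B=0 W=0
Move 10: W@(1,0) -> caps B=0 W=1
Move 11: B@(1,2) -> caps B=0 W=1
Move 12: W@(0,2) -> caps B=0 W=1

Answer: .WW.
WWBB
BB.W
.W.B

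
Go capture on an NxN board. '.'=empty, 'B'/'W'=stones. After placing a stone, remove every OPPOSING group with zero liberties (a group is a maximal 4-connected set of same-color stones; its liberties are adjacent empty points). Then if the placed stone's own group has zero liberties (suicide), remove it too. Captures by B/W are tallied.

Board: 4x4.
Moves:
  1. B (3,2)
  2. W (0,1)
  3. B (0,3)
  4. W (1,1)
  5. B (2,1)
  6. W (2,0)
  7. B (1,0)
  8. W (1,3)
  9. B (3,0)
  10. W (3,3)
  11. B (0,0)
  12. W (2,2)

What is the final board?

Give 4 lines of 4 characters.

Move 1: B@(3,2) -> caps B=0 W=0
Move 2: W@(0,1) -> caps B=0 W=0
Move 3: B@(0,3) -> caps B=0 W=0
Move 4: W@(1,1) -> caps B=0 W=0
Move 5: B@(2,1) -> caps B=0 W=0
Move 6: W@(2,0) -> caps B=0 W=0
Move 7: B@(1,0) -> caps B=0 W=0
Move 8: W@(1,3) -> caps B=0 W=0
Move 9: B@(3,0) -> caps B=1 W=0
Move 10: W@(3,3) -> caps B=1 W=0
Move 11: B@(0,0) -> caps B=1 W=0
Move 12: W@(2,2) -> caps B=1 W=0

Answer: BW.B
BW.W
.BW.
B.BW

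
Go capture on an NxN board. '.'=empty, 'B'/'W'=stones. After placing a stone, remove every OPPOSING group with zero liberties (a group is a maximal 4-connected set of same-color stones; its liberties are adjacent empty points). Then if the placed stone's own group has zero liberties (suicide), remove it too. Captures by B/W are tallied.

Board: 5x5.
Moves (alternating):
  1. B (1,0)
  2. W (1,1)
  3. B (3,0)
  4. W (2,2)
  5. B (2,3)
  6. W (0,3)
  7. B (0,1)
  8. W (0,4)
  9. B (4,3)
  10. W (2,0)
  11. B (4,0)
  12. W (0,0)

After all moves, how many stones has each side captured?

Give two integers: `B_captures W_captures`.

Answer: 0 1

Derivation:
Move 1: B@(1,0) -> caps B=0 W=0
Move 2: W@(1,1) -> caps B=0 W=0
Move 3: B@(3,0) -> caps B=0 W=0
Move 4: W@(2,2) -> caps B=0 W=0
Move 5: B@(2,3) -> caps B=0 W=0
Move 6: W@(0,3) -> caps B=0 W=0
Move 7: B@(0,1) -> caps B=0 W=0
Move 8: W@(0,4) -> caps B=0 W=0
Move 9: B@(4,3) -> caps B=0 W=0
Move 10: W@(2,0) -> caps B=0 W=0
Move 11: B@(4,0) -> caps B=0 W=0
Move 12: W@(0,0) -> caps B=0 W=1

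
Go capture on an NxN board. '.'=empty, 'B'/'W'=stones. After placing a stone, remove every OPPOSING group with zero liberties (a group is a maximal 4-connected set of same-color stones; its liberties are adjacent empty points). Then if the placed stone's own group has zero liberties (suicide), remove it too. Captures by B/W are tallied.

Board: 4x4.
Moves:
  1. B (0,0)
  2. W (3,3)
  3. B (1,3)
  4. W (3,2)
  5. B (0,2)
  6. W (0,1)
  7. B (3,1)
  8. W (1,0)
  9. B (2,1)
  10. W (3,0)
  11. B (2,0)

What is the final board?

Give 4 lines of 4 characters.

Answer: .WB.
W..B
BB..
.BWW

Derivation:
Move 1: B@(0,0) -> caps B=0 W=0
Move 2: W@(3,3) -> caps B=0 W=0
Move 3: B@(1,3) -> caps B=0 W=0
Move 4: W@(3,2) -> caps B=0 W=0
Move 5: B@(0,2) -> caps B=0 W=0
Move 6: W@(0,1) -> caps B=0 W=0
Move 7: B@(3,1) -> caps B=0 W=0
Move 8: W@(1,0) -> caps B=0 W=1
Move 9: B@(2,1) -> caps B=0 W=1
Move 10: W@(3,0) -> caps B=0 W=1
Move 11: B@(2,0) -> caps B=1 W=1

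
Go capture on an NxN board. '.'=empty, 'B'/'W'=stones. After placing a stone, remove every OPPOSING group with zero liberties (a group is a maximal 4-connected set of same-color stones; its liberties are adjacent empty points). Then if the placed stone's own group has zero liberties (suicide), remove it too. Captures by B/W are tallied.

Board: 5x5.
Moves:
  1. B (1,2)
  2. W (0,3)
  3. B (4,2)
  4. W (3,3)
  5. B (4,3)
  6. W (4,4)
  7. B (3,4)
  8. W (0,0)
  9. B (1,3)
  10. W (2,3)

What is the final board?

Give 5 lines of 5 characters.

Answer: W..W.
..BB.
...W.
...WB
..BB.

Derivation:
Move 1: B@(1,2) -> caps B=0 W=0
Move 2: W@(0,3) -> caps B=0 W=0
Move 3: B@(4,2) -> caps B=0 W=0
Move 4: W@(3,3) -> caps B=0 W=0
Move 5: B@(4,3) -> caps B=0 W=0
Move 6: W@(4,4) -> caps B=0 W=0
Move 7: B@(3,4) -> caps B=1 W=0
Move 8: W@(0,0) -> caps B=1 W=0
Move 9: B@(1,3) -> caps B=1 W=0
Move 10: W@(2,3) -> caps B=1 W=0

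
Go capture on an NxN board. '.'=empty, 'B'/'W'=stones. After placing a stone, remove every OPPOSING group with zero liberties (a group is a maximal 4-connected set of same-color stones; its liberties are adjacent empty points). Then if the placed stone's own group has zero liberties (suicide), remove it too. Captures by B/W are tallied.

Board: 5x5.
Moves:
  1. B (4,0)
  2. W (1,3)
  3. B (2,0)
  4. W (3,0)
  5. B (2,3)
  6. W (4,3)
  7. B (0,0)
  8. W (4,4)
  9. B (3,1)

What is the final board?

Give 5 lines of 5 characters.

Move 1: B@(4,0) -> caps B=0 W=0
Move 2: W@(1,3) -> caps B=0 W=0
Move 3: B@(2,0) -> caps B=0 W=0
Move 4: W@(3,0) -> caps B=0 W=0
Move 5: B@(2,3) -> caps B=0 W=0
Move 6: W@(4,3) -> caps B=0 W=0
Move 7: B@(0,0) -> caps B=0 W=0
Move 8: W@(4,4) -> caps B=0 W=0
Move 9: B@(3,1) -> caps B=1 W=0

Answer: B....
...W.
B..B.
.B...
B..WW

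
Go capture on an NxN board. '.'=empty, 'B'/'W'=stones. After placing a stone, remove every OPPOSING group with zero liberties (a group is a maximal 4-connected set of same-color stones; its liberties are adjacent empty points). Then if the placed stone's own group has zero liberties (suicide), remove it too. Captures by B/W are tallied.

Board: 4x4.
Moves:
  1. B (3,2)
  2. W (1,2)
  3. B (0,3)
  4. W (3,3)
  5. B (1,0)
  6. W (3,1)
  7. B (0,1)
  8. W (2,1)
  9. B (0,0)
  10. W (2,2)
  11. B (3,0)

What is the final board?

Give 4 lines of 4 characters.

Move 1: B@(3,2) -> caps B=0 W=0
Move 2: W@(1,2) -> caps B=0 W=0
Move 3: B@(0,3) -> caps B=0 W=0
Move 4: W@(3,3) -> caps B=0 W=0
Move 5: B@(1,0) -> caps B=0 W=0
Move 6: W@(3,1) -> caps B=0 W=0
Move 7: B@(0,1) -> caps B=0 W=0
Move 8: W@(2,1) -> caps B=0 W=0
Move 9: B@(0,0) -> caps B=0 W=0
Move 10: W@(2,2) -> caps B=0 W=1
Move 11: B@(3,0) -> caps B=0 W=1

Answer: BB.B
B.W.
.WW.
BW.W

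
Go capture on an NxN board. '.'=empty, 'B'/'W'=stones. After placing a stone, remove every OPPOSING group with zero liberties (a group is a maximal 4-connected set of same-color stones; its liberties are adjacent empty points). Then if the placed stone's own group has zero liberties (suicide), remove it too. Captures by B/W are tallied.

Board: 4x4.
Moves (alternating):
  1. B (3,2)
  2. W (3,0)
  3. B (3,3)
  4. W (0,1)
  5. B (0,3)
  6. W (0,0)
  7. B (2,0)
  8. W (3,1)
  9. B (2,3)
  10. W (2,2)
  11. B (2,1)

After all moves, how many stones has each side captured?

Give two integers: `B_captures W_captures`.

Move 1: B@(3,2) -> caps B=0 W=0
Move 2: W@(3,0) -> caps B=0 W=0
Move 3: B@(3,3) -> caps B=0 W=0
Move 4: W@(0,1) -> caps B=0 W=0
Move 5: B@(0,3) -> caps B=0 W=0
Move 6: W@(0,0) -> caps B=0 W=0
Move 7: B@(2,0) -> caps B=0 W=0
Move 8: W@(3,1) -> caps B=0 W=0
Move 9: B@(2,3) -> caps B=0 W=0
Move 10: W@(2,2) -> caps B=0 W=0
Move 11: B@(2,1) -> caps B=2 W=0

Answer: 2 0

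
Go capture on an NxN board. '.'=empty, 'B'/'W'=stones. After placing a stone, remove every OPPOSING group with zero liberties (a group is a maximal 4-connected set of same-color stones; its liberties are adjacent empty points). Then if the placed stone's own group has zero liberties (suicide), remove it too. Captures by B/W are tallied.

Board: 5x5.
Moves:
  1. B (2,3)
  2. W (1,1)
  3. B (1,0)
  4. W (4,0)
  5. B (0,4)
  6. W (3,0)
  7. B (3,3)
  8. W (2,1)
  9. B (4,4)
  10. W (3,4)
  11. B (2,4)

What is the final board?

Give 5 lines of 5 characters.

Answer: ....B
BW...
.W.BB
W..B.
W...B

Derivation:
Move 1: B@(2,3) -> caps B=0 W=0
Move 2: W@(1,1) -> caps B=0 W=0
Move 3: B@(1,0) -> caps B=0 W=0
Move 4: W@(4,0) -> caps B=0 W=0
Move 5: B@(0,4) -> caps B=0 W=0
Move 6: W@(3,0) -> caps B=0 W=0
Move 7: B@(3,3) -> caps B=0 W=0
Move 8: W@(2,1) -> caps B=0 W=0
Move 9: B@(4,4) -> caps B=0 W=0
Move 10: W@(3,4) -> caps B=0 W=0
Move 11: B@(2,4) -> caps B=1 W=0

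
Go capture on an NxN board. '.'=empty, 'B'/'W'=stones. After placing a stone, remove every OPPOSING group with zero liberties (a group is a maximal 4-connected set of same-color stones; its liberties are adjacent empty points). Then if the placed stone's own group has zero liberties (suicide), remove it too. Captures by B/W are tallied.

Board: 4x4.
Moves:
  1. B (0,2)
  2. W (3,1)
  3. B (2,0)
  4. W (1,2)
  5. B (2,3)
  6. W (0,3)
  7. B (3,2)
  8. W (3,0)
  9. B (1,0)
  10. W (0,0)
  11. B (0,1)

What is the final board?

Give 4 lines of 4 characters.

Move 1: B@(0,2) -> caps B=0 W=0
Move 2: W@(3,1) -> caps B=0 W=0
Move 3: B@(2,0) -> caps B=0 W=0
Move 4: W@(1,2) -> caps B=0 W=0
Move 5: B@(2,3) -> caps B=0 W=0
Move 6: W@(0,3) -> caps B=0 W=0
Move 7: B@(3,2) -> caps B=0 W=0
Move 8: W@(3,0) -> caps B=0 W=0
Move 9: B@(1,0) -> caps B=0 W=0
Move 10: W@(0,0) -> caps B=0 W=0
Move 11: B@(0,1) -> caps B=1 W=0

Answer: .BBW
B.W.
B..B
WWB.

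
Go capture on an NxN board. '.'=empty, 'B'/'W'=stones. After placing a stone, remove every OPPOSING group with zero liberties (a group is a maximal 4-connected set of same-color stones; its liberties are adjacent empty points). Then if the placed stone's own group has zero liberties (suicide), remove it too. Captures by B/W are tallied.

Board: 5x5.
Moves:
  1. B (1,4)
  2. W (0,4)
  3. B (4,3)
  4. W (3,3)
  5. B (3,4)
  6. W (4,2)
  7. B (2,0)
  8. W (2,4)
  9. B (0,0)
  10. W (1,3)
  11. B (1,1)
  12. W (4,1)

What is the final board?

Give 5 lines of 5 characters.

Answer: B...W
.B.W.
B...W
...WB
.WWB.

Derivation:
Move 1: B@(1,4) -> caps B=0 W=0
Move 2: W@(0,4) -> caps B=0 W=0
Move 3: B@(4,3) -> caps B=0 W=0
Move 4: W@(3,3) -> caps B=0 W=0
Move 5: B@(3,4) -> caps B=0 W=0
Move 6: W@(4,2) -> caps B=0 W=0
Move 7: B@(2,0) -> caps B=0 W=0
Move 8: W@(2,4) -> caps B=0 W=0
Move 9: B@(0,0) -> caps B=0 W=0
Move 10: W@(1,3) -> caps B=0 W=1
Move 11: B@(1,1) -> caps B=0 W=1
Move 12: W@(4,1) -> caps B=0 W=1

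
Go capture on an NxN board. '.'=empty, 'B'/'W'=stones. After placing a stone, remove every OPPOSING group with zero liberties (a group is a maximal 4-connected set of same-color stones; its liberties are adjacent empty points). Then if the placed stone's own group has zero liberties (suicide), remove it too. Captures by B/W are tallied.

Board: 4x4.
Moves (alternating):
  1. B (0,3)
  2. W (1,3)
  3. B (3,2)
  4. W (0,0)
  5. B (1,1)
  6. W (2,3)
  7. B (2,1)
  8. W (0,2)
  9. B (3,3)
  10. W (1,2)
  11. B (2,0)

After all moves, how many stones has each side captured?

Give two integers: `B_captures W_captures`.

Move 1: B@(0,3) -> caps B=0 W=0
Move 2: W@(1,3) -> caps B=0 W=0
Move 3: B@(3,2) -> caps B=0 W=0
Move 4: W@(0,0) -> caps B=0 W=0
Move 5: B@(1,1) -> caps B=0 W=0
Move 6: W@(2,3) -> caps B=0 W=0
Move 7: B@(2,1) -> caps B=0 W=0
Move 8: W@(0,2) -> caps B=0 W=1
Move 9: B@(3,3) -> caps B=0 W=1
Move 10: W@(1,2) -> caps B=0 W=1
Move 11: B@(2,0) -> caps B=0 W=1

Answer: 0 1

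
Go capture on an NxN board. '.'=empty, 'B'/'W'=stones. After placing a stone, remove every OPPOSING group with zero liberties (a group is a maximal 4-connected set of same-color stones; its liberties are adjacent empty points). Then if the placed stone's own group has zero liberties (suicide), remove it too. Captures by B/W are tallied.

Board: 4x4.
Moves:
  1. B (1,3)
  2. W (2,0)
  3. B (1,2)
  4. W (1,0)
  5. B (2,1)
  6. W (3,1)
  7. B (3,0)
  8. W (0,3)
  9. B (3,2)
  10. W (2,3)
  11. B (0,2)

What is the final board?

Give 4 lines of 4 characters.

Answer: ..B.
W.BB
WB.W
.WB.

Derivation:
Move 1: B@(1,3) -> caps B=0 W=0
Move 2: W@(2,0) -> caps B=0 W=0
Move 3: B@(1,2) -> caps B=0 W=0
Move 4: W@(1,0) -> caps B=0 W=0
Move 5: B@(2,1) -> caps B=0 W=0
Move 6: W@(3,1) -> caps B=0 W=0
Move 7: B@(3,0) -> caps B=0 W=0
Move 8: W@(0,3) -> caps B=0 W=0
Move 9: B@(3,2) -> caps B=0 W=0
Move 10: W@(2,3) -> caps B=0 W=0
Move 11: B@(0,2) -> caps B=1 W=0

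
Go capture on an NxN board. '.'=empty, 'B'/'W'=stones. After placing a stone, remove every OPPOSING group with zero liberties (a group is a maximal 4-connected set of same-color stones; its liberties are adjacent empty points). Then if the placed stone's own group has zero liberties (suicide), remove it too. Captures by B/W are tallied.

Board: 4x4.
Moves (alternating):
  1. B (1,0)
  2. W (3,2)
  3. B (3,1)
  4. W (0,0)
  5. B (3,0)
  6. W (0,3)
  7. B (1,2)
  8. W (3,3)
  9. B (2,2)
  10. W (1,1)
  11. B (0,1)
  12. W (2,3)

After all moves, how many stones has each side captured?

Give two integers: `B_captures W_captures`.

Move 1: B@(1,0) -> caps B=0 W=0
Move 2: W@(3,2) -> caps B=0 W=0
Move 3: B@(3,1) -> caps B=0 W=0
Move 4: W@(0,0) -> caps B=0 W=0
Move 5: B@(3,0) -> caps B=0 W=0
Move 6: W@(0,3) -> caps B=0 W=0
Move 7: B@(1,2) -> caps B=0 W=0
Move 8: W@(3,3) -> caps B=0 W=0
Move 9: B@(2,2) -> caps B=0 W=0
Move 10: W@(1,1) -> caps B=0 W=0
Move 11: B@(0,1) -> caps B=1 W=0
Move 12: W@(2,3) -> caps B=1 W=0

Answer: 1 0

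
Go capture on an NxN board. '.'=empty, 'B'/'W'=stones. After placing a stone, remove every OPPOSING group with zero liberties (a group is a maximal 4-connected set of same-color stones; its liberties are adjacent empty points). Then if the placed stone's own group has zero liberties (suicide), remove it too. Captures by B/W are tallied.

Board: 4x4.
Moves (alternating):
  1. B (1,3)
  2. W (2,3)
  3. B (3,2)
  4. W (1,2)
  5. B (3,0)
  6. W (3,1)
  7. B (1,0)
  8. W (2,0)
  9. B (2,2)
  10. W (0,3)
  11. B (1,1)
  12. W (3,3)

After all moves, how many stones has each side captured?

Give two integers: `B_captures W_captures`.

Answer: 0 2

Derivation:
Move 1: B@(1,3) -> caps B=0 W=0
Move 2: W@(2,3) -> caps B=0 W=0
Move 3: B@(3,2) -> caps B=0 W=0
Move 4: W@(1,2) -> caps B=0 W=0
Move 5: B@(3,0) -> caps B=0 W=0
Move 6: W@(3,1) -> caps B=0 W=0
Move 7: B@(1,0) -> caps B=0 W=0
Move 8: W@(2,0) -> caps B=0 W=1
Move 9: B@(2,2) -> caps B=0 W=1
Move 10: W@(0,3) -> caps B=0 W=2
Move 11: B@(1,1) -> caps B=0 W=2
Move 12: W@(3,3) -> caps B=0 W=2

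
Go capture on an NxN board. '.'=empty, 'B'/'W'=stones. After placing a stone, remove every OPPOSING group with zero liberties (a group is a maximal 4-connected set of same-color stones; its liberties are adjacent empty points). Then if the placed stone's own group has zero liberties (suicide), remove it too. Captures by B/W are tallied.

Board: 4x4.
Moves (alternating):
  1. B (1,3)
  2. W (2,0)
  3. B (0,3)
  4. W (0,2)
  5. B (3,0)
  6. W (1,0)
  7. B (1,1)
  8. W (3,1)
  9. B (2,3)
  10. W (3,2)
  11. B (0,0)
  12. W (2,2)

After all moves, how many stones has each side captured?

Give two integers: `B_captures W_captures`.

Move 1: B@(1,3) -> caps B=0 W=0
Move 2: W@(2,0) -> caps B=0 W=0
Move 3: B@(0,3) -> caps B=0 W=0
Move 4: W@(0,2) -> caps B=0 W=0
Move 5: B@(3,0) -> caps B=0 W=0
Move 6: W@(1,0) -> caps B=0 W=0
Move 7: B@(1,1) -> caps B=0 W=0
Move 8: W@(3,1) -> caps B=0 W=1
Move 9: B@(2,3) -> caps B=0 W=1
Move 10: W@(3,2) -> caps B=0 W=1
Move 11: B@(0,0) -> caps B=0 W=1
Move 12: W@(2,2) -> caps B=0 W=1

Answer: 0 1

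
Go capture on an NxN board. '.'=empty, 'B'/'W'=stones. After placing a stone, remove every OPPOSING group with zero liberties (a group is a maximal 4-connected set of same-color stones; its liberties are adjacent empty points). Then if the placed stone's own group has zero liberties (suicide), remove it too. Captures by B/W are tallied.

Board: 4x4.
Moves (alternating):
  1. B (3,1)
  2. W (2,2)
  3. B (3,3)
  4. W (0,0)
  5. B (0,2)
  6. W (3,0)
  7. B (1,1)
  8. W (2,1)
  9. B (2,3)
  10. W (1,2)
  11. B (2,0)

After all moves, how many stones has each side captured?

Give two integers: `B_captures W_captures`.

Answer: 1 0

Derivation:
Move 1: B@(3,1) -> caps B=0 W=0
Move 2: W@(2,2) -> caps B=0 W=0
Move 3: B@(3,3) -> caps B=0 W=0
Move 4: W@(0,0) -> caps B=0 W=0
Move 5: B@(0,2) -> caps B=0 W=0
Move 6: W@(3,0) -> caps B=0 W=0
Move 7: B@(1,1) -> caps B=0 W=0
Move 8: W@(2,1) -> caps B=0 W=0
Move 9: B@(2,3) -> caps B=0 W=0
Move 10: W@(1,2) -> caps B=0 W=0
Move 11: B@(2,0) -> caps B=1 W=0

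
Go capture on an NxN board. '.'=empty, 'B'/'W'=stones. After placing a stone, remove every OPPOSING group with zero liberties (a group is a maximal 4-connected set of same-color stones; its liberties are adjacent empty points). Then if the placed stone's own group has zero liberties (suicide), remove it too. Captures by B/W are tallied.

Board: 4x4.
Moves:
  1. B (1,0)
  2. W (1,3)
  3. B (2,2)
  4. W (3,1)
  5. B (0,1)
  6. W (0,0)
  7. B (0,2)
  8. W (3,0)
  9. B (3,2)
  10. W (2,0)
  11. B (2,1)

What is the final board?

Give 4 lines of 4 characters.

Move 1: B@(1,0) -> caps B=0 W=0
Move 2: W@(1,3) -> caps B=0 W=0
Move 3: B@(2,2) -> caps B=0 W=0
Move 4: W@(3,1) -> caps B=0 W=0
Move 5: B@(0,1) -> caps B=0 W=0
Move 6: W@(0,0) -> caps B=0 W=0
Move 7: B@(0,2) -> caps B=0 W=0
Move 8: W@(3,0) -> caps B=0 W=0
Move 9: B@(3,2) -> caps B=0 W=0
Move 10: W@(2,0) -> caps B=0 W=0
Move 11: B@(2,1) -> caps B=3 W=0

Answer: .BB.
B..W
.BB.
..B.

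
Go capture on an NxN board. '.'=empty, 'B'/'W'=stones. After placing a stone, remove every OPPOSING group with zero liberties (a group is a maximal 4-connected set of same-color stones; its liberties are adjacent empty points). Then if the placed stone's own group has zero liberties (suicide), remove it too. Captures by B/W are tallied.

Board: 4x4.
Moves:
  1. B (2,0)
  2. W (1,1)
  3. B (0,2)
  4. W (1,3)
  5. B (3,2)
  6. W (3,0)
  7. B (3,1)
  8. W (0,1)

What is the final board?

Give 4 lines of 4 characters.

Move 1: B@(2,0) -> caps B=0 W=0
Move 2: W@(1,1) -> caps B=0 W=0
Move 3: B@(0,2) -> caps B=0 W=0
Move 4: W@(1,3) -> caps B=0 W=0
Move 5: B@(3,2) -> caps B=0 W=0
Move 6: W@(3,0) -> caps B=0 W=0
Move 7: B@(3,1) -> caps B=1 W=0
Move 8: W@(0,1) -> caps B=1 W=0

Answer: .WB.
.W.W
B...
.BB.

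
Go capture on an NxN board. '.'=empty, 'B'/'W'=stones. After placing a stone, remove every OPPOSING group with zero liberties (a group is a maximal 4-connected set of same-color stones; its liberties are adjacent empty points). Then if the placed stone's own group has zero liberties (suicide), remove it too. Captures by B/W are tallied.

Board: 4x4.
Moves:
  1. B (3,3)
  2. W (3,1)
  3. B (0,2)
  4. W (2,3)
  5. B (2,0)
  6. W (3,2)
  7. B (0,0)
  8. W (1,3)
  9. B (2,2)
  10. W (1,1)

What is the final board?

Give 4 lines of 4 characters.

Answer: B.B.
.W.W
B.BW
.WW.

Derivation:
Move 1: B@(3,3) -> caps B=0 W=0
Move 2: W@(3,1) -> caps B=0 W=0
Move 3: B@(0,2) -> caps B=0 W=0
Move 4: W@(2,3) -> caps B=0 W=0
Move 5: B@(2,0) -> caps B=0 W=0
Move 6: W@(3,2) -> caps B=0 W=1
Move 7: B@(0,0) -> caps B=0 W=1
Move 8: W@(1,3) -> caps B=0 W=1
Move 9: B@(2,2) -> caps B=0 W=1
Move 10: W@(1,1) -> caps B=0 W=1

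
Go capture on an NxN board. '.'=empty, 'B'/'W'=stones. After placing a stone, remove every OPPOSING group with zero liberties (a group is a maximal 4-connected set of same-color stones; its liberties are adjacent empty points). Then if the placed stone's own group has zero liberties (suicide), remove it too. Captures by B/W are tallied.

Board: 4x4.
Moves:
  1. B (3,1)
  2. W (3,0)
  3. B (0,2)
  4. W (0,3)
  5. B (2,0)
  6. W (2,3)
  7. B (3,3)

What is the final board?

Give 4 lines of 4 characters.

Answer: ..BW
....
B..W
.B.B

Derivation:
Move 1: B@(3,1) -> caps B=0 W=0
Move 2: W@(3,0) -> caps B=0 W=0
Move 3: B@(0,2) -> caps B=0 W=0
Move 4: W@(0,3) -> caps B=0 W=0
Move 5: B@(2,0) -> caps B=1 W=0
Move 6: W@(2,3) -> caps B=1 W=0
Move 7: B@(3,3) -> caps B=1 W=0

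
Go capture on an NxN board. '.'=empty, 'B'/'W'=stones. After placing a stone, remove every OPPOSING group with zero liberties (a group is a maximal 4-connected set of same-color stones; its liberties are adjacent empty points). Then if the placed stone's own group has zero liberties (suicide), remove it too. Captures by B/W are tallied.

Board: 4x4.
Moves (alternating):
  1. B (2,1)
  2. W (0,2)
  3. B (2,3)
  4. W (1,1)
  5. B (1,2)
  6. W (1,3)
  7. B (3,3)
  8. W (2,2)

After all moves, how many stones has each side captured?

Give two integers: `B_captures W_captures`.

Move 1: B@(2,1) -> caps B=0 W=0
Move 2: W@(0,2) -> caps B=0 W=0
Move 3: B@(2,3) -> caps B=0 W=0
Move 4: W@(1,1) -> caps B=0 W=0
Move 5: B@(1,2) -> caps B=0 W=0
Move 6: W@(1,3) -> caps B=0 W=0
Move 7: B@(3,3) -> caps B=0 W=0
Move 8: W@(2,2) -> caps B=0 W=1

Answer: 0 1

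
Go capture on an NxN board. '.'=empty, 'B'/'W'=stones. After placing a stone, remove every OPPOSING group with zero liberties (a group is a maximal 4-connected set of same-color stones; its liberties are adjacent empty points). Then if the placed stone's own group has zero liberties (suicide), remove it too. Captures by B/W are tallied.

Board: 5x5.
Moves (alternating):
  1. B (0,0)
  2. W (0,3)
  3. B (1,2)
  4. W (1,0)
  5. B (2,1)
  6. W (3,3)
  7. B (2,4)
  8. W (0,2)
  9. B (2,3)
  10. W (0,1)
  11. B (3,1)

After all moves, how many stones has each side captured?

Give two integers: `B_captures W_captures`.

Move 1: B@(0,0) -> caps B=0 W=0
Move 2: W@(0,3) -> caps B=0 W=0
Move 3: B@(1,2) -> caps B=0 W=0
Move 4: W@(1,0) -> caps B=0 W=0
Move 5: B@(2,1) -> caps B=0 W=0
Move 6: W@(3,3) -> caps B=0 W=0
Move 7: B@(2,4) -> caps B=0 W=0
Move 8: W@(0,2) -> caps B=0 W=0
Move 9: B@(2,3) -> caps B=0 W=0
Move 10: W@(0,1) -> caps B=0 W=1
Move 11: B@(3,1) -> caps B=0 W=1

Answer: 0 1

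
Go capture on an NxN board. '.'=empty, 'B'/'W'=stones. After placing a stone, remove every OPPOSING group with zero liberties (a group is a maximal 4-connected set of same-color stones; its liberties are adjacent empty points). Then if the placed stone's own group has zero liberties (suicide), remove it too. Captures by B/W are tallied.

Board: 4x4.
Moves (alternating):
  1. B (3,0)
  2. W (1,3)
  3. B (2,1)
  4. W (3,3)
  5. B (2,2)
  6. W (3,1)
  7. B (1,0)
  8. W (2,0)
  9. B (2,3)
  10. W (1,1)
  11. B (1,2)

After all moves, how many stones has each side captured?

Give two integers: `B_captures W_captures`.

Answer: 0 1

Derivation:
Move 1: B@(3,0) -> caps B=0 W=0
Move 2: W@(1,3) -> caps B=0 W=0
Move 3: B@(2,1) -> caps B=0 W=0
Move 4: W@(3,3) -> caps B=0 W=0
Move 5: B@(2,2) -> caps B=0 W=0
Move 6: W@(3,1) -> caps B=0 W=0
Move 7: B@(1,0) -> caps B=0 W=0
Move 8: W@(2,0) -> caps B=0 W=1
Move 9: B@(2,3) -> caps B=0 W=1
Move 10: W@(1,1) -> caps B=0 W=1
Move 11: B@(1,2) -> caps B=0 W=1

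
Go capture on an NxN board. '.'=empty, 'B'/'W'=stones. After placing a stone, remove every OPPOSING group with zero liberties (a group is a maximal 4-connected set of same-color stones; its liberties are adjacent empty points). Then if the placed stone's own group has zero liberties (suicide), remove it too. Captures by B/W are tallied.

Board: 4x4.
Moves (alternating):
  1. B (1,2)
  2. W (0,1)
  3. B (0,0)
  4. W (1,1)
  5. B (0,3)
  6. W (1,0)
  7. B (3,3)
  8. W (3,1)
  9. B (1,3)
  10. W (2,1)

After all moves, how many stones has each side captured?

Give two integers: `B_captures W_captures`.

Answer: 0 1

Derivation:
Move 1: B@(1,2) -> caps B=0 W=0
Move 2: W@(0,1) -> caps B=0 W=0
Move 3: B@(0,0) -> caps B=0 W=0
Move 4: W@(1,1) -> caps B=0 W=0
Move 5: B@(0,3) -> caps B=0 W=0
Move 6: W@(1,0) -> caps B=0 W=1
Move 7: B@(3,3) -> caps B=0 W=1
Move 8: W@(3,1) -> caps B=0 W=1
Move 9: B@(1,3) -> caps B=0 W=1
Move 10: W@(2,1) -> caps B=0 W=1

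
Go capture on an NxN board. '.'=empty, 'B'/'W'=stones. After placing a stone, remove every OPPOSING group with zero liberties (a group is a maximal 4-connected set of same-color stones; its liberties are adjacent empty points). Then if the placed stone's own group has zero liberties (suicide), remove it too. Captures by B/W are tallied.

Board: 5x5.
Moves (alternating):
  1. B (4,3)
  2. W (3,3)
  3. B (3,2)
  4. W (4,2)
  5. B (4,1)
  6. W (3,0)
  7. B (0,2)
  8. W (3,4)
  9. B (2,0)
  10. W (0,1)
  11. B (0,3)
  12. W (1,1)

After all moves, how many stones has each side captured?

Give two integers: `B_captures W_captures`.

Answer: 1 0

Derivation:
Move 1: B@(4,3) -> caps B=0 W=0
Move 2: W@(3,3) -> caps B=0 W=0
Move 3: B@(3,2) -> caps B=0 W=0
Move 4: W@(4,2) -> caps B=0 W=0
Move 5: B@(4,1) -> caps B=1 W=0
Move 6: W@(3,0) -> caps B=1 W=0
Move 7: B@(0,2) -> caps B=1 W=0
Move 8: W@(3,4) -> caps B=1 W=0
Move 9: B@(2,0) -> caps B=1 W=0
Move 10: W@(0,1) -> caps B=1 W=0
Move 11: B@(0,3) -> caps B=1 W=0
Move 12: W@(1,1) -> caps B=1 W=0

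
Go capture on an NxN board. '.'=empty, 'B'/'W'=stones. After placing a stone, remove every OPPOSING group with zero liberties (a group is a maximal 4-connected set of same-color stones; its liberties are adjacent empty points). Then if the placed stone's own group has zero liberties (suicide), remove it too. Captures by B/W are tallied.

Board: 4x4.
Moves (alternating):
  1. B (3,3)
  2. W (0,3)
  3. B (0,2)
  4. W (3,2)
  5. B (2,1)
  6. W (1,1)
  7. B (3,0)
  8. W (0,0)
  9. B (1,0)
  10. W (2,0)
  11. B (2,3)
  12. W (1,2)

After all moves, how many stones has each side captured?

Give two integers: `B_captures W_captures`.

Move 1: B@(3,3) -> caps B=0 W=0
Move 2: W@(0,3) -> caps B=0 W=0
Move 3: B@(0,2) -> caps B=0 W=0
Move 4: W@(3,2) -> caps B=0 W=0
Move 5: B@(2,1) -> caps B=0 W=0
Move 6: W@(1,1) -> caps B=0 W=0
Move 7: B@(3,0) -> caps B=0 W=0
Move 8: W@(0,0) -> caps B=0 W=0
Move 9: B@(1,0) -> caps B=0 W=0
Move 10: W@(2,0) -> caps B=0 W=1
Move 11: B@(2,3) -> caps B=0 W=1
Move 12: W@(1,2) -> caps B=0 W=1

Answer: 0 1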